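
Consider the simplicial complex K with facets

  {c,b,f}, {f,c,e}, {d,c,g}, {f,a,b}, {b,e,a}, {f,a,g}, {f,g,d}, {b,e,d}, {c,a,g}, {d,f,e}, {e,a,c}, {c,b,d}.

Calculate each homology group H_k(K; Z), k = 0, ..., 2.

H_0 ≅ Z,  H_1 ≅ Z/2Z,  H_2 = 0.

Fix the vertex order a < b < c < d < e < f < g and write every simplex with vertices in increasing order. Then dim K = 2 and the simplices of K are:

  0-simplices (7): a, b, c, d, e, f, g
  1-simplices (18): ab, ac, ae, af, ag, bc, bd, be, bf, cd, ce, cf, cg, de, df, dg, ef, fg
  2-simplices (12): abe, abf, ace, acg, afg, bcd, bcf, bde, cdg, cef, def, dfg

so the chain groups are C_0 ≅ Z^7, C_1 ≅ Z^18, C_2 ≅ Z^12.

The boundary map ∂_1: C_1 → C_0 sends each edge [p,q] (with p < q) to q − p.
As a 7×18 matrix over Z this has rank 6, with invariant factors (1,1,1,1,1,1).

Boundary ∂_2: C_2 → C_1 maps a triangle to the signed sum of its edges. For instance
  ∂bcf = cf − bf + bc,
  ∂bcd = cd − bd + bc.
This gives a 18×12 integer matrix of rank 12; reducing to Smith normal form yields diagonal entries (1,1,1,1,1,1,1,1,1,1,1,2).

Reading off H_k = ker ∂_k / im ∂_{k+1}:

  H_0: rank C_0 − rank ∂_1 = 7 − 6 = 1, and the invariant factors of ∂_1 are all 1, so H_0 = Z.
  H_1: rank ker ∂_1 − rank ∂_2 = (18 − 6) − 12 = 0, and ∂_2 has invariant factor 2 > 1, so H_1 = Z/2Z.
  H_2: rank ker ∂_2 − rank ∂_3 = (12 − 12) − 0 = 0, and there is no ∂_3, so H_2 = 0.

(K is a triangulation of the real projective plane RP^2.)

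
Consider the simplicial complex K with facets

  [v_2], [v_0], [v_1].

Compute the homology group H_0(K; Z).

H_0 = Z^3.

Fix the vertex order v_0 < v_1 < v_2 and write every simplex with vertices in increasing order. Then dim K = 0 and the simplices of K are:

  0-simplices (3): [v_0], [v_1], [v_2]

Hence C_0 ≅ Z^3.

Computing H_k = (kernel of ∂_k) / (image of ∂_{k+1}):

  H_0: rank C_0 − rank ∂_1 = 3 − 0 = 3, and there is no ∂_1, so H_0 ≅ Z^3.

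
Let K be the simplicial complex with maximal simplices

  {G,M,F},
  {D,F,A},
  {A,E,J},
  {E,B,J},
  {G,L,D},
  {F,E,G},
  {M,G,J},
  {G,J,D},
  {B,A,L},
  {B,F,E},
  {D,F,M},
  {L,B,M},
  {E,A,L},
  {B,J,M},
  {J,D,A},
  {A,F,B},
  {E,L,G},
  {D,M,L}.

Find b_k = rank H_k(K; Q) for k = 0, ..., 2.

Take the total order A < B < D < E < F < G < J < L < M on the vertex set. Then K (dimension 2) consists of the simplices:

  0-simplices (9): A, B, D, E, F, G, J, L, M
  1-simplices (27): AB, AD, AE, AF, AJ, AL, BE, BF, BJ, BL, BM, DF, DG, DJ, DL, DM, EF, EG, EJ, EL, FG, FM, GJ, GL, GM, JM, LM
  2-simplices (18): ABF, ABL, ADF, ADJ, AEJ, AEL, BEF, BEJ, BJM, BLM, DFM, DGJ, DGL, DLM, EFG, EGL, FGM, GJM

Hence C_0 ≅ Z^9, C_1 ≅ Z^27, C_2 ≅ Z^18.

The boundary map ∂_1: C_1 → C_0 is given by ∂[p,q] = [q] − [p]. For instance
  ∂AB = B − A.
This gives a 9×27 integer matrix of rank 8; reducing to Smith normal form yields diagonal entries (1,1,1,1,1,1,1,1).

Boundary ∂_2: C_2 → C_1 maps a triangle to the signed sum of its edges. For instance
  ∂BEF = EF − BF + BE,
  ∂AEJ = EJ − AJ + AE.
As a 27×18 matrix over Z this has rank 18, with invariant factors (1,1,1,1,1,1,1,1,1,1,1,1,1,1,1,1,1,2).

From H_k ≅ ker(∂_k) / im(∂_{k+1}) we obtain:

  H_0: rank C_0 − rank ∂_1 = 9 − 8 = 1, and the invariant factors of ∂_1 are all 1, so H_0 ≅ Z.
  H_1: rank ker ∂_1 − rank ∂_2 = (27 − 8) − 18 = 1, and ∂_2 has invariant factor 2 > 1, so H_1 ≅ Z ⊕ Z/2.
  H_2: rank ker ∂_2 − rank ∂_3 = (18 − 18) − 0 = 0, and there is no ∂_3, so H_2 ≅ 0.

Hence the Betti numbers are b_0 = 1, b_1 = 1, b_2 = 0.

b_0 = 1, b_1 = 1, b_2 = 0.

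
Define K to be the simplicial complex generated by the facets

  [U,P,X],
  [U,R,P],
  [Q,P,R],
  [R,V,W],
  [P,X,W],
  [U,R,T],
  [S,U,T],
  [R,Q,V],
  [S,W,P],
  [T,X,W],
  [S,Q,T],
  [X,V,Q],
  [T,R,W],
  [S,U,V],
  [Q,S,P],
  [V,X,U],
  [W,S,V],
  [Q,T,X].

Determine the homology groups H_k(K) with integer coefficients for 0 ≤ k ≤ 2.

Take the total order P < Q < R < S < T < U < V < W < X on the vertex set. Then K (dimension 2) consists of the simplices:

  0-simplices (9): P, Q, R, S, T, U, V, W, X
  1-simplices (27): PQ, PR, PS, PU, PW, PX, QR, QS, QT, QV, QX, RT, RU, RV, RW, ST, SU, SV, SW, TU, TW, TX, UV, UX, VW, VX, WX
  2-simplices (18): PQR, PQS, PRU, PSW, PUX, PWX, QRV, QST, QTX, QVX, RTU, RTW, RVW, STU, SUV, SVW, TWX, UVX

Hence C_0 ≅ Z^9, C_1 ≅ Z^27, C_2 ≅ Z^18.

Boundary ∂_1: C_1 → C_0 is given by ∂[p,q] = [q] − [p].
The resulting 9×27 matrix has rank 8, and its Smith normal form has invariant factors (1,1,1,1,1,1,1,1).

Boundary ∂_2: C_2 → C_1 acts by ∂[p,q,r] = [q,r] − [p,r] + [p,q]. For instance
  ∂STU = TU − SU + ST,
  ∂PRU = RU − PU + PR.
The resulting 27×18 matrix has rank 17, and its Smith normal form has invariant factors (1,1,1,1,1,1,1,1,1,1,1,1,1,1,1,1,1).

Reading off H_k = ker ∂_k / im ∂_{k+1}:

  H_0: rank C_0 − rank ∂_1 = 9 − 8 = 1, and the invariant factors of ∂_1 are all 1, so H_0 ≅ Z.
  H_1: rank ker ∂_1 − rank ∂_2 = (27 − 8) − 17 = 2, and the invariant factors of ∂_2 are all 1, so H_1 ≅ Z^2.
  H_2: rank ker ∂_2 − rank ∂_3 = (18 − 17) − 0 = 1, and there is no ∂_3, so H_2 ≅ Z.

H_0 ≅ Z,  H_1 ≅ Z^2,  H_2 ≅ Z.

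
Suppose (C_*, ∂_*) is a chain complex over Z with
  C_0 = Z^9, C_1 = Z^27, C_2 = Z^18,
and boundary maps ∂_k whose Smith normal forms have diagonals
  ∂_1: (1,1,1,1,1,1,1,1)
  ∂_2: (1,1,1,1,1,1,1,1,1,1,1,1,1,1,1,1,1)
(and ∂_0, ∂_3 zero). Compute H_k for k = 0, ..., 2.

H_0 = Z,  H_1 = Z^2,  H_2 = Z.

H_0: b_0 = 9 − 0 − 8 = 1; torsion from ∂_1 factors > 1: none. So H_0 = Z.
H_1: b_1 = 27 − 8 − 17 = 2; torsion from ∂_2 factors > 1: none. So H_1 = Z^2.
H_2: b_2 = 18 − 17 − 0 = 1; torsion from ∂_3 factors > 1: none. So H_2 = Z.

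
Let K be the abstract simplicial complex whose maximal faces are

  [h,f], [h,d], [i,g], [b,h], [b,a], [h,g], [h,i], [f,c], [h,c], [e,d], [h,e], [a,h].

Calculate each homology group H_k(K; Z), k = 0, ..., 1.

H_0 = Z,  H_1 = Z^4.

K has 9 vertices, 12 edges.
rank ∂_0 = 0, rank ∂_1 = 8 ⇒ b_0 = 9 − 0 − 8 = 1; all invariant factors of ∂_1 are 1 so no torsion. So H_0 ≅ Z.
rank ∂_1 = 8, rank ∂_2 = 0 ⇒ b_1 = 12 − 8 − 0 = 4. So H_1 ≅ Z^4.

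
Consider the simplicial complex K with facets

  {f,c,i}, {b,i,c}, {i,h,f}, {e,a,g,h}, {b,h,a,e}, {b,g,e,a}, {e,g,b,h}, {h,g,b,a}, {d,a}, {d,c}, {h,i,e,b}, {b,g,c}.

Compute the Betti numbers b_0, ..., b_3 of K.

b_0 = 1, b_1 = 1, b_2 = 0, b_3 = 1.

Take the total order a < b < c < d < e < f < g < h < i on the vertex set. Then K (dimension 3) consists of the simplices:

  0-simplices (9): a, b, c, d, e, f, g, h, i
  1-simplices (21): ab, ad, ae, ag, ah, bc, be, bg, bh, bi, cd, cf, cg, ci, eg, eh, ei, fh, fi, gh, hi
  2-simplices (17): abe, abg, abh, aeg, aeh, agh, bcg, bci, beg, beh, bei, bgh, bhi, cfi, egh, ehi, fhi
  3-simplices (6): abeg, abeh, abgh, aegh, begh, behi

Hence C_0 ≅ Z^9, C_1 ≅ Z^21, C_2 ≅ Z^17, C_3 ≅ Z^6.

The boundary map ∂_1: C_1 → C_0 maps an edge to its endpoints' difference, ∂[p,q] = q − p. For instance
  ∂ab = b − a.
This gives a 9×21 integer matrix of rank 8; reducing to Smith normal form yields diagonal entries (1,1,1,1,1,1,1,1).

Boundary ∂_2: C_2 → C_1 acts by ∂[p,q,r] = [q,r] − [p,r] + [p,q]. For instance
  ∂fhi = hi − fi + fh,
  ∂abh = bh − ah + ab.
The resulting 21×17 matrix has rank 12, and its Smith normal form has invariant factors (1,1,1,1,1,1,1,1,1,1,1,1).

The boundary map ∂_3: C_3 → C_2 sends each 3-simplex σ to the alternating sum Σ_i (−1)^i (σ with its i-th vertex removed). For instance
  ∂abeh = beh − aeh + abh − abe,
  ∂abeg = beg − aeg + abg − abe.
The resulting 17×6 matrix has rank 5, and its Smith normal form has invariant factors (1,1,1,1,1).

Now H_k = ker ∂_k / im ∂_{k+1}, so:

  H_0: rank C_0 − rank ∂_1 = 9 − 8 = 1, and the invariant factors of ∂_1 are all 1, so H_0 ≅ Z.
  H_1: rank ker ∂_1 − rank ∂_2 = (21 − 8) − 12 = 1, and the invariant factors of ∂_2 are all 1, so H_1 ≅ Z.
  H_2: rank ker ∂_2 − rank ∂_3 = (17 − 12) − 5 = 0, and the invariant factors of ∂_3 are all 1, so H_2 ≅ 0.
  H_3: rank ker ∂_3 − rank ∂_4 = (6 − 5) − 0 = 1, and there is no ∂_4, so H_3 ≅ Z.

Hence the Betti numbers are b_0 = 1, b_1 = 1, b_2 = 0, b_3 = 1.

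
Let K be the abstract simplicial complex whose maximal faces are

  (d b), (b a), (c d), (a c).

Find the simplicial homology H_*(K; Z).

H_0 = Z,  H_1 = Z.

We work with the vertex ordering a < b < c < d. The simplices of K, each written with vertices in increasing order, are:

  0-simplices (4): a, b, c, d
  1-simplices (4): ab, ac, bd, cd

Hence C_0 ≅ Z^4, C_1 ≅ Z^4.

The boundary map ∂_1: C_1 → C_0 is given by ∂[p,q] = [q] − [p]. For instance
  ∂cd = d − c.
This gives a 4×4 integer matrix of rank 3; reducing to Smith normal form yields diagonal entries (1,1,1).

Reading off H_k = ker ∂_k / im ∂_{k+1}:

  H_0: rank C_0 − rank ∂_1 = 4 − 3 = 1, and the invariant factors of ∂_1 are all 1, so H_0 = Z.
  H_1: rank ker ∂_1 − rank ∂_2 = (4 − 3) − 0 = 1, and there is no ∂_2, so H_1 = Z.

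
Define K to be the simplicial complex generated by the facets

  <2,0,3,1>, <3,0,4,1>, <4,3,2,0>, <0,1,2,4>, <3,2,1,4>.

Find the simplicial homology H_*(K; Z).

H_0 = Z,  H_1 = 0,  H_2 = 0,  H_3 = Z.

Take the total order 0 < 1 < 2 < 3 < 4 on the vertex set. Then K (dimension 3) consists of the simplices:

  0-simplices (5): [0], [1], [2], [3], [4]
  1-simplices (10): [0,1], [0,2], [0,3], [0,4], [1,2], [1,3], [1,4], [2,3], [2,4], [3,4]
  2-simplices (10): [0,1,2], [0,1,3], [0,1,4], [0,2,3], [0,2,4], [0,3,4], [1,2,3], [1,2,4], [1,3,4], [2,3,4]
  3-simplices (5): [0,1,2,3], [0,1,2,4], [0,1,3,4], [0,2,3,4], [1,2,3,4]

so the chain groups are C_0 ≅ Z^5, C_1 ≅ Z^10, C_2 ≅ Z^10, C_3 ≅ Z^5.

Boundary ∂_1: C_1 → C_0 is given by ∂[p,q] = [q] − [p]. For instance
  ∂[0,3] = [3] − [0].
As a 5×10 matrix over Z this has rank 4, with invariant factors (1,1,1,1).

Boundary ∂_2: C_2 → C_1 acts by ∂[p,q,r] = [q,r] − [p,r] + [p,q]. For instance
  ∂[0,3,4] = [3,4] − [0,4] + [0,3],
  ∂[0,2,3] = [2,3] − [0,3] + [0,2].
As a 10×10 matrix over Z this has rank 6, with invariant factors (1,1,1,1,1,1).

Boundary ∂_3: C_3 → C_2 sends each 3-simplex σ to the alternating sum Σ_i (−1)^i (σ with its i-th vertex removed). For instance
  ∂[0,1,2,4] = [1,2,4] − [0,2,4] + [0,1,4] − [0,1,2],
  ∂[0,2,3,4] = [2,3,4] − [0,3,4] + [0,2,4] − [0,2,3].
The resulting 10×5 matrix has rank 4, and its Smith normal form has invariant factors (1,1,1,1).

Computing H_k = (kernel of ∂_k) / (image of ∂_{k+1}):

  H_0: rank C_0 − rank ∂_1 = 5 − 4 = 1, and the invariant factors of ∂_1 are all 1, so H_0 = Z.
  H_1: rank ker ∂_1 − rank ∂_2 = (10 − 4) − 6 = 0, and the invariant factors of ∂_2 are all 1, so H_1 = 0.
  H_2: rank ker ∂_2 − rank ∂_3 = (10 − 6) − 4 = 0, and the invariant factors of ∂_3 are all 1, so H_2 = 0.
  H_3: rank ker ∂_3 − rank ∂_4 = (5 − 4) − 0 = 1, and there is no ∂_4, so H_3 = Z.

As a check, the Euler characteristic is 5 − 10 + 10 − 5 = 0, which agrees with 1 − 0 + 0 − 1 = 0.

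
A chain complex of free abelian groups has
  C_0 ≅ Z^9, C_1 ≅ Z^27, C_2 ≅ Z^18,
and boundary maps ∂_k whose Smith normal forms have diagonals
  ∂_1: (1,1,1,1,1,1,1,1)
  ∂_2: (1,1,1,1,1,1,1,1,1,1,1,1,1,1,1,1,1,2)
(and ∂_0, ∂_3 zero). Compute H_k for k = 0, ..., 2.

H_0 ≅ Z,  H_1 ≅ Z × Z/2,  H_2 = 0.

H_0: b_0 = 9 − 0 − 8 = 1; torsion from ∂_1 factors > 1: none. So H_0 ≅ Z.
H_1: b_1 = 27 − 8 − 18 = 1; torsion from ∂_2 factors > 1: [2]. So H_1 ≅ Z × Z/2.
H_2: b_2 = 18 − 18 − 0 = 0; torsion from ∂_3 factors > 1: none. So H_2 ≅ 0.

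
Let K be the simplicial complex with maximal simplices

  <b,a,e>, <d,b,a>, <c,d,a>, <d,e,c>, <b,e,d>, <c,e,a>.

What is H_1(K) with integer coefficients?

H_1 ≅ 0.

Take the total order a < b < c < d < e on the vertex set. Then K (dimension 2) consists of the simplices:

  0-simplices (5): a, b, c, d, e
  1-simplices (9): ab, ac, ad, ae, bd, be, cd, ce, de
  2-simplices (6): abd, abe, acd, ace, bde, cde

giving chain groups C_0 ≅ Z^5, C_1 ≅ Z^9, C_2 ≅ Z^6.

∂_1: C_1 → C_0 maps an edge to its endpoints' difference, ∂[p,q] = q − p. For instance
  ∂be = e − b.
The resulting 5×9 matrix has rank 4, and its Smith normal form has invariant factors (1,1,1,1).

Boundary ∂_2: C_2 → C_1 sends each 2-simplex [p,q,r] to [q,r] − [p,r] + [p,q]. For instance
  ∂ace = ce − ae + ac,
  ∂abe = be − ae + ab.
The resulting 9×6 matrix has rank 5, and its Smith normal form has invariant factors (1,1,1,1,1).

Reading off H_k = ker ∂_k / im ∂_{k+1}:

  H_1: rank ker ∂_1 − rank ∂_2 = (9 − 4) − 5 = 0, and the invariant factors of ∂_2 are all 1, so H_1 = 0.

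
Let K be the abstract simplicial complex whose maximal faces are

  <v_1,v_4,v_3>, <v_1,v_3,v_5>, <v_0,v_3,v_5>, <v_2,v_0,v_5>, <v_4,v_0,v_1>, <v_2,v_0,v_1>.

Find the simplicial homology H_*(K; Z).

H_0 = Z,  H_1 = Z,  H_2 = 0.

Take the total order v_0 < v_1 < v_2 < v_3 < v_4 < v_5 on the vertex set. Then K (dimension 2) consists of the simplices:

  0-simplices (6): [v_0], [v_1], [v_2], [v_3], [v_4], [v_5]
  1-simplices (12): [v_0,v_1], [v_0,v_2], [v_0,v_3], [v_0,v_4], [v_0,v_5], [v_1,v_2], [v_1,v_3], [v_1,v_4], [v_1,v_5], [v_2,v_5], [v_3,v_4], [v_3,v_5]
  2-simplices (6): [v_0,v_1,v_2], [v_0,v_1,v_4], [v_0,v_2,v_5], [v_0,v_3,v_5], [v_1,v_3,v_4], [v_1,v_3,v_5]

giving chain groups C_0 ≅ Z^6, C_1 ≅ Z^12, C_2 ≅ Z^6.

The boundary map ∂_1: C_1 → C_0 is given by ∂[p,q] = [q] − [p]. For instance
  ∂[v_0,v_3] = [v_3] − [v_0].
As a 6×12 matrix over Z this has rank 5, with invariant factors (1,1,1,1,1).

The boundary map ∂_2: C_2 → C_1 sends each 2-simplex [p,q,r] to [q,r] − [p,r] + [p,q]. For instance
  ∂[v_0,v_2,v_5] = [v_2,v_5] − [v_0,v_5] + [v_0,v_2],
  ∂[v_0,v_1,v_4] = [v_1,v_4] − [v_0,v_4] + [v_0,v_1].
This gives a 12×6 integer matrix of rank 6; reducing to Smith normal form yields diagonal entries (1,1,1,1,1,1).

Computing H_k = (kernel of ∂_k) / (image of ∂_{k+1}):

  H_0: rank C_0 − rank ∂_1 = 6 − 5 = 1, and the invariant factors of ∂_1 are all 1, so H_0 = Z.
  H_1: rank ker ∂_1 − rank ∂_2 = (12 − 5) − 6 = 1, and the invariant factors of ∂_2 are all 1, so H_1 = Z.
  H_2: rank ker ∂_2 − rank ∂_3 = (6 − 6) − 0 = 0, and there is no ∂_3, so H_2 = 0.

(K is a triangulation of the cylinder S^1 x I.)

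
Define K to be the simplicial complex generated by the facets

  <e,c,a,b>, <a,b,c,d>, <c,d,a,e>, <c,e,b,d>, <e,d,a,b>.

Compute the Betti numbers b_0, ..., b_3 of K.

b_0 = 1, b_1 = 0, b_2 = 0, b_3 = 1.

Order the vertices as a < b < c < d < e. Listing each simplex with vertices in this order, K has dimension 3 with simplices:

  0-simplices (5): a, b, c, d, e
  1-simplices (10): ab, ac, ad, ae, bc, bd, be, cd, ce, de
  2-simplices (10): abc, abd, abe, acd, ace, ade, bcd, bce, bde, cde
  3-simplices (5): abcd, abce, abde, acde, bcde

Hence C_0 ≅ Z^5, C_1 ≅ Z^10, C_2 ≅ Z^10, C_3 ≅ Z^5.

The boundary map ∂_1: C_1 → C_0 maps an edge to its endpoints' difference, ∂[p,q] = q − p.
The resulting 5×10 matrix has rank 4, and its Smith normal form has invariant factors (1,1,1,1).

Boundary ∂_2: C_2 → C_1 maps a triangle to the signed sum of its edges. For instance
  ∂bde = de − be + bd,
  ∂cde = de − ce + cd.
The 10×10 boundary matrix has rank 6 and Smith normal form diag(1,1,1,1,1,1).

∂_3: C_3 → C_2 sends each 3-simplex σ to the alternating sum Σ_i (−1)^i (σ with its i-th vertex removed). For instance
  ∂abcd = bcd − acd + abd − abc,
  ∂abce = bce − ace + abe − abc.
As a 10×5 matrix over Z this has rank 4, with invariant factors (1,1,1,1).

Now H_k = ker ∂_k / im ∂_{k+1}, so:

  H_0: rank C_0 − rank ∂_1 = 5 − 4 = 1, and the invariant factors of ∂_1 are all 1, so H_0 ≅ Z.
  H_1: rank ker ∂_1 − rank ∂_2 = (10 − 4) − 6 = 0, and the invariant factors of ∂_2 are all 1, so H_1 ≅ 0.
  H_2: rank ker ∂_2 − rank ∂_3 = (10 − 6) − 4 = 0, and the invariant factors of ∂_3 are all 1, so H_2 ≅ 0.
  H_3: rank ker ∂_3 − rank ∂_4 = (5 − 4) − 0 = 1, and there is no ∂_4, so H_3 ≅ Z.

(K is a triangulation of the 3-sphere S^3.)

Hence the Betti numbers are b_0 = 1, b_1 = 0, b_2 = 0, b_3 = 1.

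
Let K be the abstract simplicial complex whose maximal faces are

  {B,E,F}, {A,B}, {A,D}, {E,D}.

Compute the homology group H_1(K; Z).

Fix the vertex order A < B < D < E < F and write every simplex with vertices in increasing order. Then dim K = 2 and the simplices of K are:

  0-simplices (5): A, B, D, E, F
  1-simplices (6): AB, AD, BE, BF, DE, EF
  2-simplices (1): BEF

giving chain groups C_0 ≅ Z^5, C_1 ≅ Z^6, C_2 ≅ Z^1.

Boundary ∂_1: C_1 → C_0 maps an edge to its endpoints' difference, ∂[p,q] = q − p.
As a 5×6 matrix over Z this has rank 4, with invariant factors (1,1,1,1).

∂_2: C_2 → C_1 sends each 2-simplex [p,q,r] to [q,r] − [p,r] + [p,q]. For instance
  ∂BEF = EF − BF + BE.
As a 6×1 matrix over Z this has rank 1, with invariant factors (1).

Reading off H_k = ker ∂_k / im ∂_{k+1}:

  H_1: rank ker ∂_1 − rank ∂_2 = (6 − 4) − 1 = 1, and the invariant factors of ∂_2 are all 1, so H_1 ≅ Z.

H_1 = Z.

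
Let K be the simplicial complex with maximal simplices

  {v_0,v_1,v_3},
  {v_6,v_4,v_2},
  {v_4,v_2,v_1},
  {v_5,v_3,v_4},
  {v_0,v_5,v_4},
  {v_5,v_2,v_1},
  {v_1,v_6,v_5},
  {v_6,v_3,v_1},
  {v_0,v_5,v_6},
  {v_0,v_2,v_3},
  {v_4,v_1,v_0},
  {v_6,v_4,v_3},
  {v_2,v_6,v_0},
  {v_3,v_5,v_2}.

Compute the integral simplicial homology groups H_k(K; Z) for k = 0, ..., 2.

Order the vertices as v_0 < v_1 < v_2 < v_3 < v_4 < v_5 < v_6. Listing each simplex with vertices in this order, K has dimension 2 with simplices:

  0-simplices (7): [v_0], [v_1], [v_2], [v_3], [v_4], [v_5], [v_6]
  1-simplices (21): (21 of them)
  2-simplices (14): (14 of them)

giving chain groups C_0 ≅ Z^7, C_1 ≅ Z^21, C_2 ≅ Z^14.

Boundary ∂_1: C_1 → C_0 sends each edge [p,q] (with p < q) to q − p. For instance
  ∂[v_1,v_6] = [v_6] − [v_1].
The resulting 7×21 matrix has rank 6, and its Smith normal form has invariant factors (1,1,1,1,1,1).

∂_2: C_2 → C_1 acts by ∂[p,q,r] = [q,r] − [p,r] + [p,q]. For instance
  ∂[v_0,v_1,v_4] = [v_1,v_4] − [v_0,v_4] + [v_0,v_1],
  ∂[v_0,v_2,v_3] = [v_2,v_3] − [v_0,v_3] + [v_0,v_2].
This gives a 21×14 integer matrix of rank 13; reducing to Smith normal form yields diagonal entries (1,1,1,1,1,1,1,1,1,1,1,1,1).

Computing H_k = (kernel of ∂_k) / (image of ∂_{k+1}):

  H_0: rank C_0 − rank ∂_1 = 7 − 6 = 1, and the invariant factors of ∂_1 are all 1, so H_0 = Z.
  H_1: rank ker ∂_1 − rank ∂_2 = (21 − 6) − 13 = 2, and the invariant factors of ∂_2 are all 1, so H_1 = Z^2.
  H_2: rank ker ∂_2 − rank ∂_3 = (14 − 13) − 0 = 1, and there is no ∂_3, so H_2 = Z.

As a check, the Euler characteristic is 7 − 21 + 14 = 0, which agrees with 1 − 2 + 1 = 0.

H_0 = Z,  H_1 = Z^2,  H_2 = Z.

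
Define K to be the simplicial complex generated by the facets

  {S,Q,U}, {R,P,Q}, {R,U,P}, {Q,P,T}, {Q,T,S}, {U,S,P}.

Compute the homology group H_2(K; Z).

Order the vertices as P < Q < R < S < T < U. Listing each simplex with vertices in this order, K has dimension 2 with simplices:

  0-simplices (6): P, Q, R, S, T, U
  1-simplices (12): PQ, PR, PS, PT, PU, QR, QS, QT, QU, RU, ST, SU
  2-simplices (6): PQR, PQT, PRU, PSU, QST, QSU

giving chain groups C_0 ≅ Z^6, C_1 ≅ Z^12, C_2 ≅ Z^6.

The boundary map ∂_1: C_1 → C_0 sends each edge [p,q] (with p < q) to q − p. For instance
  ∂QR = R − Q.
The 6×12 boundary matrix has rank 5 and Smith normal form diag(1,1,1,1,1).

∂_2: C_2 → C_1 acts by ∂[p,q,r] = [q,r] − [p,r] + [p,q]. For instance
  ∂PSU = SU − PU + PS,
  ∂QSU = SU − QU + QS.
This gives a 12×6 integer matrix of rank 6; reducing to Smith normal form yields diagonal entries (1,1,1,1,1,1).

Computing H_k = (kernel of ∂_k) / (image of ∂_{k+1}):

  H_2: rank ker ∂_2 − rank ∂_3 = (6 − 6) − 0 = 0, and there is no ∂_3, so H_2 ≅ 0.

H_2 ≅ 0.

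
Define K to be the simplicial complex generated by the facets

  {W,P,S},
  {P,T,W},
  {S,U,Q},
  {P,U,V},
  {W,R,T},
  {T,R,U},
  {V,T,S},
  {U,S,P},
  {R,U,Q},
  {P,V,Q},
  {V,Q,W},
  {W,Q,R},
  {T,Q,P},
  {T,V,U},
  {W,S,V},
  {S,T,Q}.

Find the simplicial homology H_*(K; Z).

H_0 ≅ Z,  H_1 ≅ Z^2,  H_2 ≅ Z.

Take the total order P < Q < R < S < T < U < V < W on the vertex set. Then K (dimension 2) consists of the simplices:

  0-simplices (8): P, Q, R, S, T, U, V, W
  1-simplices (24): PQ, PS, PT, PU, PV, PW, QR, QS, QT, QU, QV, QW, RT, RU, RW, ST, SU, SV, SW, TU, TV, TW, UV, VW
  2-simplices (16): PQT, PQV, PSU, PSW, PTW, PUV, QRU, QRW, QST, QSU, QVW, RTU, RTW, STV, SVW, TUV

so the chain groups are C_0 ≅ Z^8, C_1 ≅ Z^24, C_2 ≅ Z^16.

Boundary ∂_1: C_1 → C_0 maps an edge to its endpoints' difference, ∂[p,q] = q − p. For instance
  ∂SU = U − S.
The 8×24 boundary matrix has rank 7 and Smith normal form diag(1,1,1,1,1,1,1).

Boundary ∂_2: C_2 → C_1 maps a triangle to the signed sum of its edges. For instance
  ∂QST = ST − QT + QS,
  ∂RTU = TU − RU + RT.
This gives a 24×16 integer matrix of rank 15; reducing to Smith normal form yields diagonal entries (1,1,1,1,1,1,1,1,1,1,1,1,1,1,1).

From H_k ≅ ker(∂_k) / im(∂_{k+1}) we obtain:

  H_0: rank C_0 − rank ∂_1 = 8 − 7 = 1, and the invariant factors of ∂_1 are all 1, so H_0 ≅ Z.
  H_1: rank ker ∂_1 − rank ∂_2 = (24 − 7) − 15 = 2, and the invariant factors of ∂_2 are all 1, so H_1 ≅ Z^2.
  H_2: rank ker ∂_2 − rank ∂_3 = (16 − 15) − 0 = 1, and there is no ∂_3, so H_2 ≅ Z.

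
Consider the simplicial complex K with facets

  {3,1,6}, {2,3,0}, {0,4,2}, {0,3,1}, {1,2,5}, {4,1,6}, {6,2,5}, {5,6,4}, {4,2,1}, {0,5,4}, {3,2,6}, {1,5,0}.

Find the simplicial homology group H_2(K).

Order the vertices as 0 < 1 < 2 < 3 < 4 < 5 < 6. Listing each simplex with vertices in this order, K has dimension 2 with simplices:

  0-simplices (7): [0], [1], [2], [3], [4], [5], [6]
  1-simplices (18): [0,1], [0,2], [0,3], [0,4], [0,5], [1,2], [1,3], [1,4], [1,5], [1,6], [2,3], [2,4], [2,5], [2,6], [3,6], [4,5], [4,6], [5,6]
  2-simplices (12): [0,1,3], [0,1,5], [0,2,3], [0,2,4], [0,4,5], [1,2,4], [1,2,5], [1,3,6], [1,4,6], [2,3,6], [2,5,6], [4,5,6]

giving chain groups C_0 ≅ Z^7, C_1 ≅ Z^18, C_2 ≅ Z^12.

The boundary map ∂_1: C_1 → C_0 maps an edge to its endpoints' difference, ∂[p,q] = q − p.
The 7×18 boundary matrix has rank 6 and Smith normal form diag(1,1,1,1,1,1).

∂_2: C_2 → C_1 sends each 2-simplex [p,q,r] to [q,r] − [p,r] + [p,q]. For instance
  ∂[0,1,5] = [1,5] − [0,5] + [0,1],
  ∂[1,2,4] = [2,4] − [1,4] + [1,2].
The 18×12 boundary matrix has rank 12 and Smith normal form diag(1,1,1,1,1,1,1,1,1,1,1,2).

Now H_k = ker ∂_k / im ∂_{k+1}, so:

  H_2: rank ker ∂_2 − rank ∂_3 = (12 − 12) − 0 = 0, and there is no ∂_3, so H_2 ≅ 0.

(K is a triangulation of the real projective plane RP^2.)

H_2 ≅ 0.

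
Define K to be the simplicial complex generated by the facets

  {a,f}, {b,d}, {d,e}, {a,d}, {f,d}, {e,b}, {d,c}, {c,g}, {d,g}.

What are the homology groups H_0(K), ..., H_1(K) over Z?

H_0 ≅ Z,  H_1 ≅ Z^3.

We work with the vertex ordering a < b < c < d < e < f < g. The simplices of K, each written with vertices in increasing order, are:

  0-simplices (7): a, b, c, d, e, f, g
  1-simplices (9): ad, af, bd, be, cd, cg, de, df, dg

so the chain groups are C_0 ≅ Z^7, C_1 ≅ Z^9.

The boundary map ∂_1: C_1 → C_0 is given by ∂[p,q] = [q] − [p]. For instance
  ∂cd = d − c.
As a 7×9 matrix over Z this has rank 6, with invariant factors (1,1,1,1,1,1).

Computing H_k = (kernel of ∂_k) / (image of ∂_{k+1}):

  H_0: rank C_0 − rank ∂_1 = 7 − 6 = 1, and the invariant factors of ∂_1 are all 1, so H_0 ≅ Z.
  H_1: rank ker ∂_1 − rank ∂_2 = (9 − 6) − 0 = 3, and there is no ∂_2, so H_1 ≅ Z^3.

As a check, the Euler characteristic is 7 − 9 = -2, which agrees with 1 − 3 = -2.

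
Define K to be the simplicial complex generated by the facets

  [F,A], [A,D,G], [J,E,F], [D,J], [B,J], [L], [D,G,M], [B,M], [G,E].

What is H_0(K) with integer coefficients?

H_0 ≅ Z^2.

K has 9 vertices, 13 edges, 3 triangles.
rank ∂_0 = 0, rank ∂_1 = 7 ⇒ b_0 = 9 − 0 − 7 = 2; all invariant factors of ∂_1 are 1 so no torsion. So H_0 = Z^2.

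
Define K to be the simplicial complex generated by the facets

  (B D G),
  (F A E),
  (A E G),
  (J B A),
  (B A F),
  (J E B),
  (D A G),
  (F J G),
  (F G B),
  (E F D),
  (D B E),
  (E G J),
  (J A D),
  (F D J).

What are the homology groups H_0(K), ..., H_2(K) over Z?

H_0 = Z,  H_1 = Z^2,  H_2 = Z.

Fix the vertex order A < B < D < E < F < G < J and write every simplex with vertices in increasing order. Then dim K = 2 and the simplices of K are:

  0-simplices (7): A, B, D, E, F, G, J
  1-simplices (21): AB, AD, AE, AF, AG, AJ, BD, BE, BF, BG, BJ, DE, DF, DG, DJ, EF, EG, EJ, FG, FJ, GJ
  2-simplices (14): ABF, ABJ, ADG, ADJ, AEF, AEG, BDE, BDG, BEJ, BFG, DEF, DFJ, EGJ, FGJ

Hence C_0 ≅ Z^7, C_1 ≅ Z^21, C_2 ≅ Z^14.

The boundary map ∂_1: C_1 → C_0 maps an edge to its endpoints' difference, ∂[p,q] = q − p. For instance
  ∂AB = B − A.
The resulting 7×21 matrix has rank 6, and its Smith normal form has invariant factors (1,1,1,1,1,1).

Boundary ∂_2: C_2 → C_1 sends each 2-simplex [p,q,r] to [q,r] − [p,r] + [p,q]. For instance
  ∂BDE = DE − BE + BD,
  ∂AEG = EG − AG + AE.
As a 21×14 matrix over Z this has rank 13, with invariant factors (1,1,1,1,1,1,1,1,1,1,1,1,1).

Reading off H_k = ker ∂_k / im ∂_{k+1}:

  H_0: rank C_0 − rank ∂_1 = 7 − 6 = 1, and the invariant factors of ∂_1 are all 1, so H_0 = Z.
  H_1: rank ker ∂_1 − rank ∂_2 = (21 − 6) − 13 = 2, and the invariant factors of ∂_2 are all 1, so H_1 = Z^2.
  H_2: rank ker ∂_2 − rank ∂_3 = (14 − 13) − 0 = 1, and there is no ∂_3, so H_2 = Z.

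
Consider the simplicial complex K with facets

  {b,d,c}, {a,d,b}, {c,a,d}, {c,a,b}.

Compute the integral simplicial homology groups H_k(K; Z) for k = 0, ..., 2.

H_0 = Z,  H_1 = 0,  H_2 = Z.

K has 4 vertices, 6 edges, 4 triangles.
rank ∂_0 = 0, rank ∂_1 = 3 ⇒ b_0 = 4 − 0 − 3 = 1; all invariant factors of ∂_1 are 1 so no torsion. So H_0 ≅ Z.
rank ∂_1 = 3, rank ∂_2 = 3 ⇒ b_1 = 6 − 3 − 3 = 0; all invariant factors of ∂_2 are 1 so no torsion. So H_1 ≅ 0.
rank ∂_2 = 3, rank ∂_3 = 0 ⇒ b_2 = 4 − 3 − 0 = 1. So H_2 ≅ Z.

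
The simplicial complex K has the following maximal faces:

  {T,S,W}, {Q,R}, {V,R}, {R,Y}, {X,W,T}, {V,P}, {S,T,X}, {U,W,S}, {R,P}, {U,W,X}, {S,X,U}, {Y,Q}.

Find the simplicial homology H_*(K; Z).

H_0 ≅ Z^2,  H_1 ≅ Z^2,  H_2 ≅ Z.

Take the total order P < Q < R < S < T < U < V < W < X < Y on the vertex set. Then K (dimension 2) consists of the simplices:

  0-simplices (10): P, Q, R, S, T, U, V, W, X, Y
  1-simplices (15): PR, PV, QR, QY, RV, RY, ST, SU, SW, SX, TW, TX, UW, UX, WX
  2-simplices (6): STW, STX, SUW, SUX, TWX, UWX

Hence C_0 ≅ Z^10, C_1 ≅ Z^15, C_2 ≅ Z^6.

∂_1: C_1 → C_0 maps an edge to its endpoints' difference, ∂[p,q] = q − p. For instance
  ∂ST = T − S.
The resulting 10×15 matrix has rank 8, and its Smith normal form has invariant factors (1,1,1,1,1,1,1,1).

∂_2: C_2 → C_1 sends each 2-simplex [p,q,r] to [q,r] − [p,r] + [p,q]. For instance
  ∂STX = TX − SX + ST,
  ∂STW = TW − SW + ST.
The resulting 15×6 matrix has rank 5, and its Smith normal form has invariant factors (1,1,1,1,1).

Reading off H_k = ker ∂_k / im ∂_{k+1}:

  H_0: rank C_0 − rank ∂_1 = 10 − 8 = 2, and the invariant factors of ∂_1 are all 1, so H_0 = Z^2.
  H_1: rank ker ∂_1 − rank ∂_2 = (15 − 8) − 5 = 2, and the invariant factors of ∂_2 are all 1, so H_1 = Z^2.
  H_2: rank ker ∂_2 − rank ∂_3 = (6 − 5) − 0 = 1, and there is no ∂_3, so H_2 = Z.

As a check, the Euler characteristic is 10 − 15 + 6 = 1, which agrees with 2 − 2 + 1 = 1.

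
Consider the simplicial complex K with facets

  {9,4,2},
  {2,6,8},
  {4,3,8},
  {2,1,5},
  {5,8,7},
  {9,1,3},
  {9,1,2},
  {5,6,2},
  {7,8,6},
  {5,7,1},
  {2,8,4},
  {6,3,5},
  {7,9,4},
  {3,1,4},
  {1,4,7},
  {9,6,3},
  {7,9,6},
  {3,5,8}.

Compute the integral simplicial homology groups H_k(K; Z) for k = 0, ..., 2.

H_0 ≅ Z,  H_1 ≅ Z ⊕ Z/2Z,  H_2 = 0.

Take the total order 1 < 2 < 3 < 4 < 5 < 6 < 7 < 8 < 9 on the vertex set. Then K (dimension 2) consists of the simplices:

  0-simplices (9): [1], [2], [3], [4], [5], [6], [7], [8], [9]
  1-simplices (27): (27 of them)
  2-simplices (18): [1,2,5], [1,2,9], [1,3,4], [1,3,9], [1,4,7], [1,5,7], [2,4,8], [2,4,9], [2,5,6], [2,6,8], [3,4,8], [3,5,6], [3,5,8], [3,6,9], [4,7,9], [5,7,8], [6,7,8], [6,7,9]

giving chain groups C_0 ≅ Z^9, C_1 ≅ Z^27, C_2 ≅ Z^18.

∂_1: C_1 → C_0 maps an edge to its endpoints' difference, ∂[p,q] = q − p. For instance
  ∂[5,7] = [7] − [5].
The 9×27 boundary matrix has rank 8 and Smith normal form diag(1,1,1,1,1,1,1,1).

The boundary map ∂_2: C_2 → C_1 sends each 2-simplex [p,q,r] to [q,r] − [p,r] + [p,q]. For instance
  ∂[2,4,9] = [4,9] − [2,9] + [2,4],
  ∂[5,7,8] = [7,8] − [5,8] + [5,7].
This gives a 27×18 integer matrix of rank 18; reducing to Smith normal form yields diagonal entries (1,1,1,1,1,1,1,1,1,1,1,1,1,1,1,1,1,2).

Reading off H_k = ker ∂_k / im ∂_{k+1}:

  H_0: rank C_0 − rank ∂_1 = 9 − 8 = 1, and the invariant factors of ∂_1 are all 1, so H_0 ≅ Z.
  H_1: rank ker ∂_1 − rank ∂_2 = (27 − 8) − 18 = 1, and ∂_2 has invariant factor 2 > 1, so H_1 ≅ Z ⊕ Z/2Z.
  H_2: rank ker ∂_2 − rank ∂_3 = (18 − 18) − 0 = 0, and there is no ∂_3, so H_2 ≅ 0.

As a check, the Euler characteristic is 9 − 27 + 18 = 0, which agrees with 1 − 1 + 0 = 0.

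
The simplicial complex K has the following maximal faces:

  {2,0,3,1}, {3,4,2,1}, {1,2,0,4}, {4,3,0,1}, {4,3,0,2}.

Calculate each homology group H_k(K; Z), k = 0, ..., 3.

H_0 ≅ Z,  H_1 = 0,  H_2 = 0,  H_3 ≅ Z.

Take the total order 0 < 1 < 2 < 3 < 4 on the vertex set. Then K (dimension 3) consists of the simplices:

  0-simplices (5): [0], [1], [2], [3], [4]
  1-simplices (10): [0,1], [0,2], [0,3], [0,4], [1,2], [1,3], [1,4], [2,3], [2,4], [3,4]
  2-simplices (10): [0,1,2], [0,1,3], [0,1,4], [0,2,3], [0,2,4], [0,3,4], [1,2,3], [1,2,4], [1,3,4], [2,3,4]
  3-simplices (5): [0,1,2,3], [0,1,2,4], [0,1,3,4], [0,2,3,4], [1,2,3,4]

Hence C_0 ≅ Z^5, C_1 ≅ Z^10, C_2 ≅ Z^10, C_3 ≅ Z^5.

∂_1: C_1 → C_0 maps an edge to its endpoints' difference, ∂[p,q] = q − p.
This gives a 5×10 integer matrix of rank 4; reducing to Smith normal form yields diagonal entries (1,1,1,1).

The boundary map ∂_2: C_2 → C_1 acts by ∂[p,q,r] = [q,r] − [p,r] + [p,q]. For instance
  ∂[0,1,3] = [1,3] − [0,3] + [0,1],
  ∂[1,2,3] = [2,3] − [1,3] + [1,2].
The resulting 10×10 matrix has rank 6, and its Smith normal form has invariant factors (1,1,1,1,1,1).

∂_3: C_3 → C_2 sends each 3-simplex σ to the alternating sum Σ_i (−1)^i (σ with its i-th vertex removed). For instance
  ∂[0,1,2,4] = [1,2,4] − [0,2,4] + [0,1,4] − [0,1,2],
  ∂[0,1,2,3] = [1,2,3] − [0,2,3] + [0,1,3] − [0,1,2].
The resulting 10×5 matrix has rank 4, and its Smith normal form has invariant factors (1,1,1,1).

Computing H_k = (kernel of ∂_k) / (image of ∂_{k+1}):

  H_0: rank C_0 − rank ∂_1 = 5 − 4 = 1, and the invariant factors of ∂_1 are all 1, so H_0 ≅ Z.
  H_1: rank ker ∂_1 − rank ∂_2 = (10 − 4) − 6 = 0, and the invariant factors of ∂_2 are all 1, so H_1 ≅ 0.
  H_2: rank ker ∂_2 − rank ∂_3 = (10 − 6) − 4 = 0, and the invariant factors of ∂_3 are all 1, so H_2 ≅ 0.
  H_3: rank ker ∂_3 − rank ∂_4 = (5 − 4) − 0 = 1, and there is no ∂_4, so H_3 ≅ Z.

(K is a triangulation of the 3-sphere S^3.)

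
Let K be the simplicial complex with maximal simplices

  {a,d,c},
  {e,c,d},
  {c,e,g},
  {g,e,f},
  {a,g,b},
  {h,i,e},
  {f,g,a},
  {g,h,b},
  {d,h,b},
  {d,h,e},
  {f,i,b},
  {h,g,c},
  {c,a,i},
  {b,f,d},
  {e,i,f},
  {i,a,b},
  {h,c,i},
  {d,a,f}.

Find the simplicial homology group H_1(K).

H_1 = Z × Z/2.

K has 9 vertices, 27 edges, 18 triangles.
rank ∂_1 = 8, rank ∂_2 = 18 ⇒ b_1 = 27 − 8 − 18 = 1; ∂_2 has invariant factor(s) [2] giving torsion. So H_1 ≅ Z × Z/2.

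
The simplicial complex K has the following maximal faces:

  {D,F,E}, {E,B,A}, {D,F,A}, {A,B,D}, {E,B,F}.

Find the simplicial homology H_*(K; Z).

Order the vertices as A < B < D < E < F. Listing each simplex with vertices in this order, K has dimension 2 with simplices:

  0-simplices (5): A, B, D, E, F
  1-simplices (10): AB, AD, AE, AF, BD, BE, BF, DE, DF, EF
  2-simplices (5): ABD, ABE, ADF, BEF, DEF

giving chain groups C_0 ≅ Z^5, C_1 ≅ Z^10, C_2 ≅ Z^5.

Boundary ∂_1: C_1 → C_0 is given by ∂[p,q] = [q] − [p]. For instance
  ∂DE = E − D.
The 5×10 boundary matrix has rank 4 and Smith normal form diag(1,1,1,1).

The boundary map ∂_2: C_2 → C_1 sends each 2-simplex [p,q,r] to [q,r] − [p,r] + [p,q]. For instance
  ∂ABD = BD − AD + AB,
  ∂ADF = DF − AF + AD.
The 10×5 boundary matrix has rank 5 and Smith normal form diag(1,1,1,1,1).

Now H_k = ker ∂_k / im ∂_{k+1}, so:

  H_0: rank C_0 − rank ∂_1 = 5 − 4 = 1, and the invariant factors of ∂_1 are all 1, so H_0 = Z.
  H_1: rank ker ∂_1 − rank ∂_2 = (10 − 4) − 5 = 1, and the invariant factors of ∂_2 are all 1, so H_1 = Z.
  H_2: rank ker ∂_2 − rank ∂_3 = (5 − 5) − 0 = 0, and there is no ∂_3, so H_2 = 0.

H_0 ≅ Z,  H_1 ≅ Z,  H_2 = 0.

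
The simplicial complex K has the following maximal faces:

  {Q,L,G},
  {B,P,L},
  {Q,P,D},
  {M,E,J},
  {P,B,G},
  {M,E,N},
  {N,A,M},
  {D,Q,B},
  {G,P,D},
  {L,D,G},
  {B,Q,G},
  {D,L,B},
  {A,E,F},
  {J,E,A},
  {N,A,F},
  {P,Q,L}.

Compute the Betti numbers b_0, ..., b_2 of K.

Fix the vertex order A < B < D < E < F < G < J < L < M < N < P < Q and write every simplex with vertices in increasing order. Then dim K = 2 and the simplices of K are:

  0-simplices (12): A, B, D, E, F, G, J, L, M, N, P, Q
  1-simplices (27): AE, AF, AJ, AM, AN, BD, BG, BL, BP, BQ, DG, DL, DP, DQ, EF, EJ, EM, EN, FN, GL, GP, GQ, JM, LP, LQ, MN, PQ
  2-simplices (16): AEF, AEJ, AFN, AMN, BDL, BDQ, BGP, BGQ, BLP, DGL, DGP, DPQ, EJM, EMN, GLQ, LPQ

so the chain groups are C_0 ≅ Z^12, C_1 ≅ Z^27, C_2 ≅ Z^16.

The boundary map ∂_1: C_1 → C_0 maps an edge to its endpoints' difference, ∂[p,q] = q − p.
As a 12×27 matrix over Z this has rank 10, with invariant factors (1,1,1,1,1,1,1,1,1,1).

∂_2: C_2 → C_1 acts by ∂[p,q,r] = [q,r] − [p,r] + [p,q]. For instance
  ∂BGQ = GQ − BQ + BG,
  ∂AEJ = EJ − AJ + AE.
The 27×16 boundary matrix has rank 16 and Smith normal form diag(1,1,1,1,1,1,1,1,1,1,1,1,1,1,1,2).

Computing H_k = (kernel of ∂_k) / (image of ∂_{k+1}):

  H_0: rank C_0 − rank ∂_1 = 12 − 10 = 2, and the invariant factors of ∂_1 are all 1, so H_0 = Z^2.
  H_1: rank ker ∂_1 − rank ∂_2 = (27 − 10) − 16 = 1, and ∂_2 has invariant factor 2 > 1, so H_1 = Z ⊕ Z/2Z.
  H_2: rank ker ∂_2 − rank ∂_3 = (16 − 16) − 0 = 0, and there is no ∂_3, so H_2 = 0.

Hence the Betti numbers are b_0 = 2, b_1 = 1, b_2 = 0.

b_0 = 2, b_1 = 1, b_2 = 0.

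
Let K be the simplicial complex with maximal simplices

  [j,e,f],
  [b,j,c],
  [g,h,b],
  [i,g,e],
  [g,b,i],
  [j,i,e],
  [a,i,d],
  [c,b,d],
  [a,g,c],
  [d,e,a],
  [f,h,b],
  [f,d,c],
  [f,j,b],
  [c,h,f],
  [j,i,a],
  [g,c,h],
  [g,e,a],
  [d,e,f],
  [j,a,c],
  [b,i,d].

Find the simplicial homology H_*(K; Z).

H_0 ≅ Z,  H_1 ≅ Z ⊕ Z/2Z,  H_2 = 0.

Fix the vertex order a < b < c < d < e < f < g < h < i < j and write every simplex with vertices in increasing order. Then dim K = 2 and the simplices of K are:

  0-simplices (10): a, b, c, d, e, f, g, h, i, j
  1-simplices (30): ac, ad, ae, ag, ai, aj, bc, bd, bf, bg, bh, bi, bj, cd, cf, cg, ch, cj, de, df, di, ef, eg, ei, ej, fh, fj, gh, gi, ij
  2-simplices (20): acg, acj, ade, adi, aeg, aij, bcd, bcj, bdi, bfh, bfj, bgh, bgi, cdf, cfh, cgh, def, efj, egi, eij

so the chain groups are C_0 ≅ Z^10, C_1 ≅ Z^30, C_2 ≅ Z^20.

Boundary ∂_1: C_1 → C_0 maps an edge to its endpoints' difference, ∂[p,q] = q − p. For instance
  ∂bg = g − b.
As a 10×30 matrix over Z this has rank 9, with invariant factors (1,1,1,1,1,1,1,1,1).

The boundary map ∂_2: C_2 → C_1 acts by ∂[p,q,r] = [q,r] − [p,r] + [p,q]. For instance
  ∂efj = fj − ej + ef,
  ∂adi = di − ai + ad.
As a 30×20 matrix over Z this has rank 20, with invariant factors (1,1,1,1,1,1,1,1,1,1,1,1,1,1,1,1,1,1,1,2).

From H_k ≅ ker(∂_k) / im(∂_{k+1}) we obtain:

  H_0: rank C_0 − rank ∂_1 = 10 − 9 = 1, and the invariant factors of ∂_1 are all 1, so H_0 = Z.
  H_1: rank ker ∂_1 − rank ∂_2 = (30 − 9) − 20 = 1, and ∂_2 has invariant factor 2 > 1, so H_1 = Z ⊕ Z/2Z.
  H_2: rank ker ∂_2 − rank ∂_3 = (20 − 20) − 0 = 0, and there is no ∂_3, so H_2 = 0.

(K is a triangulation of the Klein bottle.)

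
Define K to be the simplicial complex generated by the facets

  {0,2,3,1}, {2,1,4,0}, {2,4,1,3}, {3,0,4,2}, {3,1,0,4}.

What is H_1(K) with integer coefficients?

H_1 ≅ 0.

Take the total order 0 < 1 < 2 < 3 < 4 on the vertex set. Then K (dimension 3) consists of the simplices:

  0-simplices (5): [0], [1], [2], [3], [4]
  1-simplices (10): [0,1], [0,2], [0,3], [0,4], [1,2], [1,3], [1,4], [2,3], [2,4], [3,4]
  2-simplices (10): [0,1,2], [0,1,3], [0,1,4], [0,2,3], [0,2,4], [0,3,4], [1,2,3], [1,2,4], [1,3,4], [2,3,4]
  3-simplices (5): [0,1,2,3], [0,1,2,4], [0,1,3,4], [0,2,3,4], [1,2,3,4]

Hence C_0 ≅ Z^5, C_1 ≅ Z^10, C_2 ≅ Z^10, C_3 ≅ Z^5.

∂_1: C_1 → C_0 is given by ∂[p,q] = [q] − [p].
The 5×10 boundary matrix has rank 4 and Smith normal form diag(1,1,1,1).

∂_2: C_2 → C_1 maps a triangle to the signed sum of its edges. For instance
  ∂[0,1,2] = [1,2] − [0,2] + [0,1],
  ∂[1,2,3] = [2,3] − [1,3] + [1,2].
As a 10×10 matrix over Z this has rank 6, with invariant factors (1,1,1,1,1,1).

∂_3: C_3 → C_2 sends each 3-simplex σ to the alternating sum Σ_i (−1)^i (σ with its i-th vertex removed). For instance
  ∂[0,1,3,4] = [1,3,4] − [0,3,4] + [0,1,4] − [0,1,3],
  ∂[0,2,3,4] = [2,3,4] − [0,3,4] + [0,2,4] − [0,2,3].
As a 10×5 matrix over Z this has rank 4, with invariant factors (1,1,1,1).

From H_k ≅ ker(∂_k) / im(∂_{k+1}) we obtain:

  H_1: rank ker ∂_1 − rank ∂_2 = (10 − 4) − 6 = 0, and the invariant factors of ∂_2 are all 1, so H_1 ≅ 0.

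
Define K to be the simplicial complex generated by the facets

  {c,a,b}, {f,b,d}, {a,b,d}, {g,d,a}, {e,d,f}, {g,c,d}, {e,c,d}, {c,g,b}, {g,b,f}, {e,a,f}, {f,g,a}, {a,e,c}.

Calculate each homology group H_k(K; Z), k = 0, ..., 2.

We work with the vertex ordering a < b < c < d < e < f < g. The simplices of K, each written with vertices in increasing order, are:

  0-simplices (7): a, b, c, d, e, f, g
  1-simplices (18): ab, ac, ad, ae, af, ag, bc, bd, bf, bg, cd, ce, cg, de, df, dg, ef, fg
  2-simplices (12): abc, abd, ace, adg, aef, afg, bcg, bdf, bfg, cde, cdg, def

so the chain groups are C_0 ≅ Z^7, C_1 ≅ Z^18, C_2 ≅ Z^12.

The boundary map ∂_1: C_1 → C_0 is given by ∂[p,q] = [q] − [p]. For instance
  ∂de = e − d.
This gives a 7×18 integer matrix of rank 6; reducing to Smith normal form yields diagonal entries (1,1,1,1,1,1).

Boundary ∂_2: C_2 → C_1 sends each 2-simplex [p,q,r] to [q,r] − [p,r] + [p,q]. For instance
  ∂abd = bd − ad + ab,
  ∂adg = dg − ag + ad.
The 18×12 boundary matrix has rank 12 and Smith normal form diag(1,1,1,1,1,1,1,1,1,1,1,2).

Computing H_k = (kernel of ∂_k) / (image of ∂_{k+1}):

  H_0: rank C_0 − rank ∂_1 = 7 − 6 = 1, and the invariant factors of ∂_1 are all 1, so H_0 ≅ Z.
  H_1: rank ker ∂_1 − rank ∂_2 = (18 − 6) − 12 = 0, and ∂_2 has invariant factor 2 > 1, so H_1 ≅ Z/2.
  H_2: rank ker ∂_2 − rank ∂_3 = (12 − 12) − 0 = 0, and there is no ∂_3, so H_2 ≅ 0.

As a check, the Euler characteristic is 7 − 18 + 12 = 1, which agrees with 1 − 0 + 0 = 1.

H_0 = Z,  H_1 = Z/2,  H_2 = 0.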